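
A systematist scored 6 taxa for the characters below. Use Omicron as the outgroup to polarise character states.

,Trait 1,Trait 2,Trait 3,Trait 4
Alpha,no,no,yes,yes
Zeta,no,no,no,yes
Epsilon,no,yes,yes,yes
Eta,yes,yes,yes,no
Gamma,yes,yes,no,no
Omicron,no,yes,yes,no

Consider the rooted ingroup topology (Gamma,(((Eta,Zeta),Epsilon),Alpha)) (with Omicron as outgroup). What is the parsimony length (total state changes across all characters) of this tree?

Map each character onto (Gamma,(((Eta,Zeta),Epsilon),Alpha)) (rooted by Omicron) and count the minimum state changes it requires (Fitch parsimony):
Trait 1: 2; Trait 2: 2; Trait 3: 2; Trait 4: 2.
Total tree length = 8.

8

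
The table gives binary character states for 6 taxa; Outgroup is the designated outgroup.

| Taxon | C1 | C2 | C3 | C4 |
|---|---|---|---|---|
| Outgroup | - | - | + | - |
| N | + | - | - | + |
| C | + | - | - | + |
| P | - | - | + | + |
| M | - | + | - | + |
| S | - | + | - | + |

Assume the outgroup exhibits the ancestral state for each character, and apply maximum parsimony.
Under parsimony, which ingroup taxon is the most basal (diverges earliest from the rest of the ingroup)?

P

Character polarity is set by the outgroup: the derived state is whichever differs from the outgroup's state, so for C3 the derived state is '-', and for the remaining characters it is '+'.
C1 (derived state '+') is shared by C and N — a synapomorphy uniting that clade.
Only M and S show the derived state '+' for C2, supporting them as a clade.
C3: derived state '-' in C, M, N, and S only — synapomorphy for {C, M, N, S}.
C4 (derived state '+') is shared by all ingroup taxa — unites the whole ingroup.
Most parsimonious ingroup topology: (((N,C),(M,S)),P).
P is sister to the clade containing all other ingroup taxa, so it is the earliest-diverging (most basal) ingroup lineage.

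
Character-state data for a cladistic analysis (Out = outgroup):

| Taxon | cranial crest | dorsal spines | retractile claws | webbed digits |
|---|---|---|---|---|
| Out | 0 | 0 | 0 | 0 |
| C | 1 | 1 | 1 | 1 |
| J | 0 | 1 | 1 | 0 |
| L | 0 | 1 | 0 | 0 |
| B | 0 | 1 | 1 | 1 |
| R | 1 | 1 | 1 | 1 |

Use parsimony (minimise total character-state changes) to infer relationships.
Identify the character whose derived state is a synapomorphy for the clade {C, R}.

cranial crest

The outgroup has state '0' for every character, so '1' is the derived state throughout.
Only C and R show the derived state '1' for cranial crest, supporting them as a clade.
All ingroup taxa share the derived state '1' for dorsal spines; it defines the ingroup but does not resolve relationships within it.
retractile claws: derived state '1' in B, C, J, and R only — synapomorphy for {B, C, J, R}.
webbed digits: derived state '1' in B, C, and R only — synapomorphy for {B, C, R}.
Most parsimonious ingroup topology: ((((C,R),B),J),L).
The clade {C, R} is supported by cranial crest: its derived state '1' occurs in exactly those taxa and in no other taxon (including the outgroup).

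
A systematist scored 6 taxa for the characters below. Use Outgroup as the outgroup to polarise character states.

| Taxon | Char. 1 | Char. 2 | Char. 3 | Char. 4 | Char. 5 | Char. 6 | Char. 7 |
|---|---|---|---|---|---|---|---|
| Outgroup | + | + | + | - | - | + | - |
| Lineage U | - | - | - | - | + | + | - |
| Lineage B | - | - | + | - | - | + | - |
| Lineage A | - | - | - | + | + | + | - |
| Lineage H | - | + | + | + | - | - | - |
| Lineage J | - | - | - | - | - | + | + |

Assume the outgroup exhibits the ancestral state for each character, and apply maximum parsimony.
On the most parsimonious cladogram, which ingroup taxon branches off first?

Lineage H

Character polarity is set by the outgroup: the derived state is whichever differs from the outgroup's state, so for Char. 1, Char. 2, Char. 3, Char. 6 the derived state is '-', and for the remaining characters it is '+'.
All ingroup taxa share the derived state '-' for Char. 1; it defines the ingroup but does not resolve relationships within it.
Only Lineage A, Lineage B, Lineage J, and Lineage U show the derived state '-' for Char. 2, supporting them as a clade.
Char. 3 (derived state '-') is shared by Lineage A, Lineage J, and Lineage U — a synapomorphy uniting that clade.
Char. 4 (state '+') occurs in Lineage A and Lineage H but conflicts with the nesting implied by the other characters — most parsimoniously interpreted as homoplasy.
Only Lineage A and Lineage U show the derived state '+' for Char. 5, supporting them as a clade.
Char. 6 (derived state '-') is unique to Lineage H (autapomorphy; uninformative for grouping).
Char. 7 (derived state '+') is unique to Lineage J (autapomorphy; uninformative for grouping).
Most parsimonious ingroup topology: ((((Lineage U,Lineage A),Lineage J),Lineage B),Lineage H).
Lineage H is sister to the clade containing all other ingroup taxa, so it is the earliest-diverging (most basal) ingroup lineage.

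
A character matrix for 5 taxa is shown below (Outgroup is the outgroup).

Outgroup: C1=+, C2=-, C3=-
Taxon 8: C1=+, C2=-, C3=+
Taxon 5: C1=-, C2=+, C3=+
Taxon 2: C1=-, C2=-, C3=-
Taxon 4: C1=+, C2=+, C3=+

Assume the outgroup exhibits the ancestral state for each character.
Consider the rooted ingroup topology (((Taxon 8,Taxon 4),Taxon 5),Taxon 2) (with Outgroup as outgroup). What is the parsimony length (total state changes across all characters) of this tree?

5

Map each character onto (((Taxon 8,Taxon 4),Taxon 5),Taxon 2) (rooted by Outgroup) and count the minimum state changes it requires (Fitch parsimony):
C1: 2; C2: 2; C3: 1.
Total tree length = 5.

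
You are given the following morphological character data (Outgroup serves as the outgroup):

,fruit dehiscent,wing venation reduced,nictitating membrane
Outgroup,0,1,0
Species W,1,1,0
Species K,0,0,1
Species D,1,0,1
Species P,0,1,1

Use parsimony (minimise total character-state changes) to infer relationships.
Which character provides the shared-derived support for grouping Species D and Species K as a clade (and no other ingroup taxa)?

Character polarity is set by the outgroup: the derived state is whichever differs from the outgroup's state, so for wing venation reduced the derived state is '0', and for the remaining characters it is '1'.
fruit dehiscent groups Species D and Species W, which is incompatible with the clades supported by the remaining characters; treating it as convergent (homoplasy) costs fewer steps than any alternative tree.
Only Species D and Species K show the derived state '0' for wing venation reduced, supporting them as a clade.
Only Species D, Species K, and Species P show the derived state '1' for nictitating membrane, supporting them as a clade.
Most parsimonious ingroup topology: (Species W,((Species K,Species D),Species P)).
The clade {Species D, Species K} is supported by wing venation reduced: its derived state '0' occurs in exactly those taxa and in no other taxon (including the outgroup).

wing venation reduced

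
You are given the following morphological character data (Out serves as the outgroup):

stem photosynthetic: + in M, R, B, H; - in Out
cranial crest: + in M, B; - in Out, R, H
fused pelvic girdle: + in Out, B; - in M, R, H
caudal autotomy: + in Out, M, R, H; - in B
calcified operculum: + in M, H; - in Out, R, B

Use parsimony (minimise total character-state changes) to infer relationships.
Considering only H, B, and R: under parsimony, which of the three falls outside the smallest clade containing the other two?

B

Character polarity is set by the outgroup: the derived state is whichever differs from the outgroup's state, so for fused pelvic girdle, caudal autotomy the derived state is '-', and for the remaining characters it is '+'.
stem photosynthetic (derived state '+') is shared by all ingroup taxa — unites the whole ingroup.
cranial crest groups B and M, which is incompatible with the clades supported by the remaining characters; treating it as convergent (homoplasy) costs fewer steps than any alternative tree.
fused pelvic girdle (derived state '-') is shared by H, M, and R — a synapomorphy uniting that clade.
caudal autotomy (derived state '-') is unique to B (autapomorphy; uninformative for grouping).
Only H and M show the derived state '+' for calcified operculum, supporting them as a clade.
Most parsimonious ingroup topology: (((M,H),R),B).
R and H share a more recent common ancestor with each other than either does with B, so B is the least closely related of the three.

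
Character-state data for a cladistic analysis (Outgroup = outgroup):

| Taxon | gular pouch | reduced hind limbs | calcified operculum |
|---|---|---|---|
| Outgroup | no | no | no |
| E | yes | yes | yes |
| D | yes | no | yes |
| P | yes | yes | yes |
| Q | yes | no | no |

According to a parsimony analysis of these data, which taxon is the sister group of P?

The outgroup has state 'no' for every character, so 'yes' is the derived state throughout.
gular pouch (derived state 'yes') is shared by all ingroup taxa — unites the whole ingroup.
Only E and P show the derived state 'yes' for reduced hind limbs, supporting them as a clade.
calcified operculum: derived state 'yes' in D, E, and P only — synapomorphy for {D, E, P}.
Most parsimonious ingroup topology: (((E,P),D),Q).
P and E form a cherry on this tree, so they are sister taxa.

E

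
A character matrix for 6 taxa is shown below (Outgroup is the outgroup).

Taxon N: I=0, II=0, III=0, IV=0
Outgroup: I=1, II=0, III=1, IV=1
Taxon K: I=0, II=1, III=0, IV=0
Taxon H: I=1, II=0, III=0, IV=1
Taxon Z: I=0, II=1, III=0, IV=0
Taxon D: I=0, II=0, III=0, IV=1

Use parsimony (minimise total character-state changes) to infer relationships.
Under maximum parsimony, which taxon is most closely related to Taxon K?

Character polarity is set by the outgroup: the derived state is whichever differs from the outgroup's state, so for I, III, IV the derived state is '0', and for the remaining characters it is '1'.
Only Taxon D, Taxon K, Taxon N, and Taxon Z show the derived state '0' for I, supporting them as a clade.
Only Taxon K and Taxon Z show the derived state '1' for II, supporting them as a clade.
III (derived state '0') is shared by all ingroup taxa — unites the whole ingroup.
IV (derived state '0') is shared by Taxon K, Taxon N, and Taxon Z — a synapomorphy uniting that clade.
Most parsimonious ingroup topology: (((Taxon N,(Taxon K,Taxon Z)),Taxon D),Taxon H).
Taxon K and Taxon Z form a cherry on this tree, so they are sister taxa.

Taxon Z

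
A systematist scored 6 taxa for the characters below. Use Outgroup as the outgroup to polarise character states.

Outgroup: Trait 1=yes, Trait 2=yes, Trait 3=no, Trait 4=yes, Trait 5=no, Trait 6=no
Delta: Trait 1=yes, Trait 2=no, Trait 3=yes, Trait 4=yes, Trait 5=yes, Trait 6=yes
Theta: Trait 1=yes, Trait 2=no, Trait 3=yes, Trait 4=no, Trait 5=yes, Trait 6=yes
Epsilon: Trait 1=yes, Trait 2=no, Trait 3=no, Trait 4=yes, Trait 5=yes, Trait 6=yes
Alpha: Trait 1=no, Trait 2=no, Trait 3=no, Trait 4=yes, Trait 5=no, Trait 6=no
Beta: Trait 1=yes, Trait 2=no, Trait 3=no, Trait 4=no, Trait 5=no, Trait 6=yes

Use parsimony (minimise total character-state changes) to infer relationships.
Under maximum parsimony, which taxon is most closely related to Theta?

Delta

Character polarity is set by the outgroup: the derived state is whichever differs from the outgroup's state, so for Trait 1, Trait 2, Trait 4 the derived state is 'no', and for the remaining characters it is 'yes'.
Trait 1 (derived state 'no') is unique to Alpha (autapomorphy; uninformative for grouping).
All ingroup taxa share the derived state 'no' for Trait 2; it defines the ingroup but does not resolve relationships within it.
Trait 3: derived state 'yes' in Delta and Theta only — synapomorphy for {Delta, Theta}.
Trait 4 (state 'no') occurs in Beta and Theta but conflicts with the nesting implied by the other characters — most parsimoniously interpreted as homoplasy.
Trait 5 (derived state 'yes') is shared by Delta, Epsilon, and Theta — a synapomorphy uniting that clade.
Only Beta, Delta, Epsilon, and Theta show the derived state 'yes' for Trait 6, supporting them as a clade.
Most parsimonious ingroup topology: ((((Delta,Theta),Epsilon),Beta),Alpha).
Theta and Delta form a cherry on this tree, so they are sister taxa.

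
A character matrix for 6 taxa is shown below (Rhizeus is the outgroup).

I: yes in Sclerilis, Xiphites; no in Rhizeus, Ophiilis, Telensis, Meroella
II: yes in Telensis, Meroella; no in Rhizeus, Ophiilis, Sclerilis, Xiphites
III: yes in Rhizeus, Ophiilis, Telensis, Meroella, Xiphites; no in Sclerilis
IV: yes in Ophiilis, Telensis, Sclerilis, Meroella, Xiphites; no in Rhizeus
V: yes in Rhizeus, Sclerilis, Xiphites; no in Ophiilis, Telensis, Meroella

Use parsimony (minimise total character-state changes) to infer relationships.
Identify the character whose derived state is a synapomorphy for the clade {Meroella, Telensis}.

Character polarity is set by the outgroup: the derived state is whichever differs from the outgroup's state, so for III, V the derived state is 'no', and for the remaining characters it is 'yes'.
I (derived state 'yes') is shared by Sclerilis and Xiphites — a synapomorphy uniting that clade.
Only Meroella and Telensis show the derived state 'yes' for II, supporting them as a clade.
III (derived state 'no') is unique to Sclerilis (autapomorphy; uninformative for grouping).
All ingroup taxa share the derived state 'yes' for IV; it defines the ingroup but does not resolve relationships within it.
V (derived state 'no') is shared by Meroella, Ophiilis, and Telensis — a synapomorphy uniting that clade.
Most parsimonious ingroup topology: ((Ophiilis,(Telensis,Meroella)),(Sclerilis,Xiphites)).
The clade {Meroella, Telensis} is supported by II: its derived state 'yes' occurs in exactly those taxa and in no other taxon (including the outgroup).

II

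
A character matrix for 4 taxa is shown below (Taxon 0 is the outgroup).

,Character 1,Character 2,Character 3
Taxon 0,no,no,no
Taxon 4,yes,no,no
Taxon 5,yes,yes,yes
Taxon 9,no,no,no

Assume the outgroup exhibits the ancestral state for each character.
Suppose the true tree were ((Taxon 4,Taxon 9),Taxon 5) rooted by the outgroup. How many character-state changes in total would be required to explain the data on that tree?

Map each character onto ((Taxon 4,Taxon 9),Taxon 5) (rooted by Taxon 0) and count the minimum state changes it requires (Fitch parsimony):
Character 1: 2; Character 2: 1; Character 3: 1.
Total tree length = 4.

4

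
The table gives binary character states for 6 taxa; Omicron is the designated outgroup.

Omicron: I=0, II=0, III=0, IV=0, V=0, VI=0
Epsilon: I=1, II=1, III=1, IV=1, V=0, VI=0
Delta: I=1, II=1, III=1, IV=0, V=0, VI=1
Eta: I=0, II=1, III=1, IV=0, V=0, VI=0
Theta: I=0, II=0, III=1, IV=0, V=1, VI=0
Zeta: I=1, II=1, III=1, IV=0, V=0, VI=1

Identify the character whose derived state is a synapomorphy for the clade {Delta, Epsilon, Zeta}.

I

The outgroup has state '0' for every character, so '1' is the derived state throughout.
Only Delta, Epsilon, and Zeta show the derived state '1' for I, supporting them as a clade.
II: derived state '1' in Delta, Epsilon, Eta, and Zeta only — synapomorphy for {Delta, Epsilon, Eta, Zeta}.
All ingroup taxa share the derived state '1' for III; it defines the ingroup but does not resolve relationships within it.
IV (derived state '1') is unique to Epsilon (autapomorphy; uninformative for grouping).
V (derived state '1') is unique to Theta (autapomorphy; uninformative for grouping).
VI (derived state '1') is shared by Delta and Zeta — a synapomorphy uniting that clade.
Most parsimonious ingroup topology: (((Epsilon,(Delta,Zeta)),Eta),Theta).
The clade {Delta, Epsilon, Zeta} is supported by I: its derived state '1' occurs in exactly those taxa and in no other taxon (including the outgroup).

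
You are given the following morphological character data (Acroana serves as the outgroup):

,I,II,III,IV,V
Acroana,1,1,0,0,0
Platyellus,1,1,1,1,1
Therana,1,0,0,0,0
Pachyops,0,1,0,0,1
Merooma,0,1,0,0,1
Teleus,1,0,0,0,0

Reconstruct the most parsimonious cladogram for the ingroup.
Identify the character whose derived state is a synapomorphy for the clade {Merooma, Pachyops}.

I

Character polarity is set by the outgroup: the derived state is whichever differs from the outgroup's state, so for I, II the derived state is '0', and for the remaining characters it is '1'.
Only Merooma and Pachyops show the derived state '0' for I, supporting them as a clade.
II (derived state '0') is shared by Teleus and Therana — a synapomorphy uniting that clade.
III (derived state '1') is unique to Platyellus (autapomorphy; uninformative for grouping).
IV: derived state '1' in Platyellus only — an autapomorphy, so it tells us nothing about relationships among taxa.
V (derived state '1') is shared by Merooma, Pachyops, and Platyellus — a synapomorphy uniting that clade.
Most parsimonious ingroup topology: ((Platyellus,(Pachyops,Merooma)),(Therana,Teleus)).
The clade {Merooma, Pachyops} is supported by I: its derived state '0' occurs in exactly those taxa and in no other taxon (including the outgroup).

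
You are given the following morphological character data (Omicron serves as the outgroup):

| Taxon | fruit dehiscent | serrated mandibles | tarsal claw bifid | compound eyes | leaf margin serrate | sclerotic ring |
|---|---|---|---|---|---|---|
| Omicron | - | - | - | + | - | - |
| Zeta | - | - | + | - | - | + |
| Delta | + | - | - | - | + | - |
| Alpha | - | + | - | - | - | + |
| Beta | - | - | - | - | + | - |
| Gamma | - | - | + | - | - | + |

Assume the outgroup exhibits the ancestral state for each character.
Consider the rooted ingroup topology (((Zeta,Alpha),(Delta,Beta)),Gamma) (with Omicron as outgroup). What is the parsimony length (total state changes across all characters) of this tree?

8

Map each character onto (((Zeta,Alpha),(Delta,Beta)),Gamma) (rooted by Omicron) and count the minimum state changes it requires (Fitch parsimony):
fruit dehiscent: 1; serrated mandibles: 1; tarsal claw bifid: 2; compound eyes: 1; leaf margin serrate: 1; sclerotic ring: 2.
Total tree length = 8.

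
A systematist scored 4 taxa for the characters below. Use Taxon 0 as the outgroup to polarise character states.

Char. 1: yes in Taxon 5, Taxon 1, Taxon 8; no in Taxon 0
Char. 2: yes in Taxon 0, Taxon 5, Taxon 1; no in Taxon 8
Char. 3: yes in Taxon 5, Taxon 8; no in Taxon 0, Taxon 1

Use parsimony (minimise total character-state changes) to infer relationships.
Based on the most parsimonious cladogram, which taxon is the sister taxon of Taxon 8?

Taxon 5

Character polarity is set by the outgroup: the derived state is whichever differs from the outgroup's state, so for Char. 2 the derived state is 'no', and for the remaining characters it is 'yes'.
Char. 1 (derived state 'yes') is shared by all ingroup taxa — unites the whole ingroup.
Char. 2 (derived state 'no') is unique to Taxon 8 (autapomorphy; uninformative for grouping).
Char. 3 (derived state 'yes') is shared by Taxon 5 and Taxon 8 — a synapomorphy uniting that clade.
Most parsimonious ingroup topology: ((Taxon 5,Taxon 8),Taxon 1).
Taxon 8 and Taxon 5 form a cherry on this tree, so they are sister taxa.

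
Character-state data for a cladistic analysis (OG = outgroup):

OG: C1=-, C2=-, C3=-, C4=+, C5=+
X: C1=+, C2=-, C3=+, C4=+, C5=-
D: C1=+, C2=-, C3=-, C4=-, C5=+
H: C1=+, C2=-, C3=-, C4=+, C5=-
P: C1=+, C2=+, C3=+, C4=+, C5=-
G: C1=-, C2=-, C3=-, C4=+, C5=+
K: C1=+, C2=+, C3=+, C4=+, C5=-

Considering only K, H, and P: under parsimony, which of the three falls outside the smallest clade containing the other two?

Character polarity is set by the outgroup: the derived state is whichever differs from the outgroup's state, so for C4, C5 the derived state is '-', and for the remaining characters it is '+'.
C1: derived state '+' in D, H, K, P, and X only — synapomorphy for {D, H, K, P, X}.
C2 (derived state '+') is shared by K and P — a synapomorphy uniting that clade.
C3: derived state '+' in K, P, and X only — synapomorphy for {K, P, X}.
C4: derived state '-' in D only — an autapomorphy, so it tells us nothing about relationships among taxa.
C5 (derived state '-') is shared by H, K, P, and X — a synapomorphy uniting that clade.
Most parsimonious ingroup topology: ((((X,(P,K)),H),D),G).
P and K share a more recent common ancestor with each other than either does with H, so H is the least closely related of the three.

H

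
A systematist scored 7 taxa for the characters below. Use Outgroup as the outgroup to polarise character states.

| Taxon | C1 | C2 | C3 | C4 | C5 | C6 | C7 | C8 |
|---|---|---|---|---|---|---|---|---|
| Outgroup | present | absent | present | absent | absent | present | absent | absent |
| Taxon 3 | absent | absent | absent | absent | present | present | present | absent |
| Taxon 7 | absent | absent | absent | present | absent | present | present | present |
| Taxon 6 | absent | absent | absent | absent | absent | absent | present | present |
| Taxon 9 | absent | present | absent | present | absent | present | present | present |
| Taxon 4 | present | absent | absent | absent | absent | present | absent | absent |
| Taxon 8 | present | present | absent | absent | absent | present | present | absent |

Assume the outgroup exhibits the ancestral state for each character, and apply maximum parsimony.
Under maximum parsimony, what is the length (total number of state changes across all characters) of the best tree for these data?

9

Character polarity is set by the outgroup: the derived state is whichever differs from the outgroup's state, so for C1, C3, C6 the derived state is 'absent', and for the remaining characters it is 'present'.
C1 (derived state 'absent') is shared by Taxon 3, Taxon 6, Taxon 7, and Taxon 9 — a synapomorphy uniting that clade.
C2 (state 'present') occurs in Taxon 8 and Taxon 9 but conflicts with the nesting implied by the other characters — most parsimoniously interpreted as homoplasy.
All ingroup taxa share the derived state 'absent' for C3; it defines the ingroup but does not resolve relationships within it.
C4 (derived state 'present') is shared by Taxon 7 and Taxon 9 — a synapomorphy uniting that clade.
C5 (derived state 'present') is unique to Taxon 3 (autapomorphy; uninformative for grouping).
C6 (derived state 'absent') is unique to Taxon 6 (autapomorphy; uninformative for grouping).
C7: derived state 'present' in Taxon 3, Taxon 6, Taxon 7, Taxon 8, and Taxon 9 only — synapomorphy for {Taxon 3, Taxon 6, Taxon 7, Taxon 8, Taxon 9}.
C8 (derived state 'present') is shared by Taxon 6, Taxon 7, and Taxon 9 — a synapomorphy uniting that clade.
Most parsimonious ingroup topology: (((Taxon 3,((Taxon 7,Taxon 9),Taxon 6)),Taxon 8),Taxon 4).
Changes per character on this tree: C1: 1; C2: 2; C3: 1; C4: 1; C5: 1; C6: 1; C7: 1; C8: 1.
Total = 9.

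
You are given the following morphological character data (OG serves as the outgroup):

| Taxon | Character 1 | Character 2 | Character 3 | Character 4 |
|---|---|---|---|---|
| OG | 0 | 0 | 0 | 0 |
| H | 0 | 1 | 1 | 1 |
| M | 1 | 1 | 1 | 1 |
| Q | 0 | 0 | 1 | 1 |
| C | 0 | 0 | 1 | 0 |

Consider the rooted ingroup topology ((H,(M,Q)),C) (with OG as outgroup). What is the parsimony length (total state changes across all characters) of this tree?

Map each character onto ((H,(M,Q)),C) (rooted by OG) and count the minimum state changes it requires (Fitch parsimony):
Character 1: 1; Character 2: 2; Character 3: 1; Character 4: 1.
Total tree length = 5.

5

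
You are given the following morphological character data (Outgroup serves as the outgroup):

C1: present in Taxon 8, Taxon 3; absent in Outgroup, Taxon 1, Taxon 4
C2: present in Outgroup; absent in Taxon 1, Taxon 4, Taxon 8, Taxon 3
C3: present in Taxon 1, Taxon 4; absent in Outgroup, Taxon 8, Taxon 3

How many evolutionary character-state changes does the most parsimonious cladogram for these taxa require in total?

3

Character polarity is set by the outgroup: the derived state is whichever differs from the outgroup's state, so for C2 the derived state is 'absent', and for the remaining characters it is 'present'.
C1 (derived state 'present') is shared by Taxon 3 and Taxon 8 — a synapomorphy uniting that clade.
All ingroup taxa share the derived state 'absent' for C2; it defines the ingroup but does not resolve relationships within it.
Only Taxon 1 and Taxon 4 show the derived state 'present' for C3, supporting them as a clade.
Most parsimonious ingroup topology: ((Taxon 1,Taxon 4),(Taxon 8,Taxon 3)).
Changes per character on this tree: C1: 1; C2: 1; C3: 1.
Total = 3.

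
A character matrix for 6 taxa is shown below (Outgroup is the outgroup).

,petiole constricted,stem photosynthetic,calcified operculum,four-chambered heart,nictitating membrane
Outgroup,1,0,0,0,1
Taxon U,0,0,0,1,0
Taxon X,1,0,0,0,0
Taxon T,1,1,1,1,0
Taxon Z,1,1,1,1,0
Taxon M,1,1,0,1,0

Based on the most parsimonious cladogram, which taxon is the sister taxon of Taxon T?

Character polarity is set by the outgroup: the derived state is whichever differs from the outgroup's state, so for petiole constricted, nictitating membrane the derived state is '0', and for the remaining characters it is '1'.
petiole constricted: derived state '0' in Taxon U only — an autapomorphy, so it tells us nothing about relationships among taxa.
stem photosynthetic (derived state '1') is shared by Taxon M, Taxon T, and Taxon Z — a synapomorphy uniting that clade.
calcified operculum (derived state '1') is shared by Taxon T and Taxon Z — a synapomorphy uniting that clade.
Only Taxon M, Taxon T, Taxon U, and Taxon Z show the derived state '1' for four-chambered heart, supporting them as a clade.
All ingroup taxa share the derived state '0' for nictitating membrane; it defines the ingroup but does not resolve relationships within it.
Most parsimonious ingroup topology: ((Taxon U,((Taxon T,Taxon Z),Taxon M)),Taxon X).
Taxon T and Taxon Z form a cherry on this tree, so they are sister taxa.

Taxon Z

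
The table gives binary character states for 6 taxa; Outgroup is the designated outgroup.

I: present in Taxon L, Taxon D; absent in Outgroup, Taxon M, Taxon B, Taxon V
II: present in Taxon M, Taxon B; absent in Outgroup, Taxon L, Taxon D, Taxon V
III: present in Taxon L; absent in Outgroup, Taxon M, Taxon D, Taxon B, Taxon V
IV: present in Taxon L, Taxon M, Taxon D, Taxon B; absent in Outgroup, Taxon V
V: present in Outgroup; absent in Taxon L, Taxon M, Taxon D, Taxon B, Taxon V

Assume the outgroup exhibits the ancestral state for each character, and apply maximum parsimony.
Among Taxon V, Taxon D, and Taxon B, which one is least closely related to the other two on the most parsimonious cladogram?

Taxon V

Character polarity is set by the outgroup: the derived state is whichever differs from the outgroup's state, so for V the derived state is 'absent', and for the remaining characters it is 'present'.
I (derived state 'present') is shared by Taxon D and Taxon L — a synapomorphy uniting that clade.
II: derived state 'present' in Taxon B and Taxon M only — synapomorphy for {Taxon B, Taxon M}.
III: derived state 'present' in Taxon L only — an autapomorphy, so it tells us nothing about relationships among taxa.
Only Taxon B, Taxon D, Taxon L, and Taxon M show the derived state 'present' for IV, supporting them as a clade.
All ingroup taxa share the derived state 'absent' for V; it defines the ingroup but does not resolve relationships within it.
Most parsimonious ingroup topology: (((Taxon M,Taxon B),(Taxon D,Taxon L)),Taxon V).
Taxon B and Taxon D share a more recent common ancestor with each other than either does with Taxon V, so Taxon V is the least closely related of the three.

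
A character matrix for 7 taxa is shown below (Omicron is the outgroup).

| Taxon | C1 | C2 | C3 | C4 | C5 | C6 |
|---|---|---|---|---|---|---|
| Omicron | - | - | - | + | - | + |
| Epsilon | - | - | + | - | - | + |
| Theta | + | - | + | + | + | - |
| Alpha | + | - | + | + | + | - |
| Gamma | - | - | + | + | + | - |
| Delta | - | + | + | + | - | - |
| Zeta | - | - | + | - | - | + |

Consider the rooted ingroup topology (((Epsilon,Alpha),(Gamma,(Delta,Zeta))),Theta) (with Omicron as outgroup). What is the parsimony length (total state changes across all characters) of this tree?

Map each character onto (((Epsilon,Alpha),(Gamma,(Delta,Zeta))),Theta) (rooted by Omicron) and count the minimum state changes it requires (Fitch parsimony):
C1: 2; C2: 1; C3: 1; C4: 2; C5: 3; C6: 3.
Total tree length = 12.

12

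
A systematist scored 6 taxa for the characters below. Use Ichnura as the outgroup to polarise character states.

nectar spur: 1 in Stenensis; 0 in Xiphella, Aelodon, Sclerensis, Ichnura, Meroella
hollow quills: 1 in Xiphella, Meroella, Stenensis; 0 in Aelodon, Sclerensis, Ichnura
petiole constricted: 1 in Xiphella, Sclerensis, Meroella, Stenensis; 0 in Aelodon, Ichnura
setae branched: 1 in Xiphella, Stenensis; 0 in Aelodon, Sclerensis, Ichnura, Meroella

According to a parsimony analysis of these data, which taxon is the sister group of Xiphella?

Stenensis

The outgroup has state '0' for every character, so '1' is the derived state throughout.
nectar spur (derived state '1') is unique to Stenensis (autapomorphy; uninformative for grouping).
hollow quills: derived state '1' in Meroella, Stenensis, and Xiphella only — synapomorphy for {Meroella, Stenensis, Xiphella}.
Only Meroella, Sclerensis, Stenensis, and Xiphella show the derived state '1' for petiole constricted, supporting them as a clade.
setae branched (derived state '1') is shared by Stenensis and Xiphella — a synapomorphy uniting that clade.
Most parsimonious ingroup topology: (((Meroella,(Xiphella,Stenensis)),Sclerensis),Aelodon).
Xiphella and Stenensis form a cherry on this tree, so they are sister taxa.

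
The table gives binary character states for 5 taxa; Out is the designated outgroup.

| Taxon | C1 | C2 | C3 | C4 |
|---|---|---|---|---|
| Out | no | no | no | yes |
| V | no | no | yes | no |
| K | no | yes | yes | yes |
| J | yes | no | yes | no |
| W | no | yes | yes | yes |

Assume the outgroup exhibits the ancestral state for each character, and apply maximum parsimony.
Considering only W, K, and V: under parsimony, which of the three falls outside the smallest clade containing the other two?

V

Character polarity is set by the outgroup: the derived state is whichever differs from the outgroup's state, so for C4 the derived state is 'no', and for the remaining characters it is 'yes'.
C1: derived state 'yes' in J only — an autapomorphy, so it tells us nothing about relationships among taxa.
C2: derived state 'yes' in K and W only — synapomorphy for {K, W}.
C3 (derived state 'yes') is shared by all ingroup taxa — unites the whole ingroup.
Only J and V show the derived state 'no' for C4, supporting them as a clade.
Most parsimonious ingroup topology: ((V,J),(K,W)).
K and W share a more recent common ancestor with each other than either does with V, so V is the least closely related of the three.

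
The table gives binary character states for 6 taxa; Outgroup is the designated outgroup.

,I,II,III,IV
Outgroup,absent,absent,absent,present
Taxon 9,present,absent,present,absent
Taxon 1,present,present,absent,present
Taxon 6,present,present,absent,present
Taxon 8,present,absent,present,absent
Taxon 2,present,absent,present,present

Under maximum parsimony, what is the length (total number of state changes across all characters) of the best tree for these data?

4

Character polarity is set by the outgroup: the derived state is whichever differs from the outgroup's state, so for IV the derived state is 'absent', and for the remaining characters it is 'present'.
I (derived state 'present') is shared by all ingroup taxa — unites the whole ingroup.
II (derived state 'present') is shared by Taxon 1 and Taxon 6 — a synapomorphy uniting that clade.
III: derived state 'present' in Taxon 2, Taxon 8, and Taxon 9 only — synapomorphy for {Taxon 2, Taxon 8, Taxon 9}.
Only Taxon 8 and Taxon 9 show the derived state 'absent' for IV, supporting them as a clade.
Most parsimonious ingroup topology: (((Taxon 9,Taxon 8),Taxon 2),(Taxon 1,Taxon 6)).
Changes per character on this tree: I: 1; II: 1; III: 1; IV: 1.
Total = 4.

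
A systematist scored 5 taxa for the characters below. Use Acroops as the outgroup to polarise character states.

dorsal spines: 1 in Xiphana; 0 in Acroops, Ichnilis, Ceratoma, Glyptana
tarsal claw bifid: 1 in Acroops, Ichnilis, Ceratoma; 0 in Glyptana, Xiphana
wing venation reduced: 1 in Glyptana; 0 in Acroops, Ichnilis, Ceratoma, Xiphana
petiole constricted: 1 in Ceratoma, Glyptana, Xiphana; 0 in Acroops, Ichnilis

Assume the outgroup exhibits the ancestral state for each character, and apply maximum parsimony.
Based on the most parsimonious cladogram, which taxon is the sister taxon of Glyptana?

Xiphana

Character polarity is set by the outgroup: the derived state is whichever differs from the outgroup's state, so for tarsal claw bifid the derived state is '0', and for the remaining characters it is '1'.
dorsal spines (derived state '1') is unique to Xiphana (autapomorphy; uninformative for grouping).
tarsal claw bifid (derived state '0') is shared by Glyptana and Xiphana — a synapomorphy uniting that clade.
wing venation reduced (derived state '1') is unique to Glyptana (autapomorphy; uninformative for grouping).
petiole constricted: derived state '1' in Ceratoma, Glyptana, and Xiphana only — synapomorphy for {Ceratoma, Glyptana, Xiphana}.
Most parsimonious ingroup topology: (Ichnilis,(Ceratoma,(Glyptana,Xiphana))).
Glyptana and Xiphana form a cherry on this tree, so they are sister taxa.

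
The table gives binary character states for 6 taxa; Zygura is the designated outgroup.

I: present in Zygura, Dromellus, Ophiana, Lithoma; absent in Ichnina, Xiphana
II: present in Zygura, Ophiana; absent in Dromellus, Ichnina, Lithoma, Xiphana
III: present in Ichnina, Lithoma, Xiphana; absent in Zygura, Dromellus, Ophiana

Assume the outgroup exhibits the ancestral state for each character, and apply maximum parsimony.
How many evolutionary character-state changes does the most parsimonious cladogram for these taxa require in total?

3

Character polarity is set by the outgroup: the derived state is whichever differs from the outgroup's state, so for I, II the derived state is 'absent', and for the remaining characters it is 'present'.
Only Ichnina and Xiphana show the derived state 'absent' for I, supporting them as a clade.
II: derived state 'absent' in Dromellus, Ichnina, Lithoma, and Xiphana only — synapomorphy for {Dromellus, Ichnina, Lithoma, Xiphana}.
III (derived state 'present') is shared by Ichnina, Lithoma, and Xiphana — a synapomorphy uniting that clade.
Most parsimonious ingroup topology: ((Dromellus,((Ichnina,Xiphana),Lithoma)),Ophiana).
Changes per character on this tree: I: 1; II: 1; III: 1.
Total = 3.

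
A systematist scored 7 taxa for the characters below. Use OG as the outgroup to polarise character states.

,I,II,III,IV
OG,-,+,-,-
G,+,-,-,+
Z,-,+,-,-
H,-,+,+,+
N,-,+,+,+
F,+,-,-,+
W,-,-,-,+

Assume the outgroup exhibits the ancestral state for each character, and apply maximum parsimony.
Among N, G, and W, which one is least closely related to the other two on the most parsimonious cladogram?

Character polarity is set by the outgroup: the derived state is whichever differs from the outgroup's state, so for II the derived state is '-', and for the remaining characters it is '+'.
I (derived state '+') is shared by F and G — a synapomorphy uniting that clade.
Only F, G, and W show the derived state '-' for II, supporting them as a clade.
Only H and N show the derived state '+' for III, supporting them as a clade.
Only F, G, H, N, and W show the derived state '+' for IV, supporting them as a clade.
Most parsimonious ingroup topology: ((((G,F),W),(H,N)),Z).
W and G share a more recent common ancestor with each other than either does with N, so N is the least closely related of the three.

N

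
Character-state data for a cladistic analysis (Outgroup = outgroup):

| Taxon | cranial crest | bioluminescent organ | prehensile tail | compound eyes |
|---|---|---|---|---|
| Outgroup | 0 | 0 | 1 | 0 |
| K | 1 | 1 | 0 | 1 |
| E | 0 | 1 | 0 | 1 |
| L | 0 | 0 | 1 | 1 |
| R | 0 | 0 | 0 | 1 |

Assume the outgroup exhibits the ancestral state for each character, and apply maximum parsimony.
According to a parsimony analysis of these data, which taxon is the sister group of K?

Character polarity is set by the outgroup: the derived state is whichever differs from the outgroup's state, so for prehensile tail the derived state is '0', and for the remaining characters it is '1'.
cranial crest (derived state '1') is unique to K (autapomorphy; uninformative for grouping).
bioluminescent organ: derived state '1' in E and K only — synapomorphy for {E, K}.
prehensile tail (derived state '0') is shared by E, K, and R — a synapomorphy uniting that clade.
compound eyes (derived state '1') is shared by all ingroup taxa — unites the whole ingroup.
Most parsimonious ingroup topology: (((K,E),R),L).
K and E form a cherry on this tree, so they are sister taxa.

E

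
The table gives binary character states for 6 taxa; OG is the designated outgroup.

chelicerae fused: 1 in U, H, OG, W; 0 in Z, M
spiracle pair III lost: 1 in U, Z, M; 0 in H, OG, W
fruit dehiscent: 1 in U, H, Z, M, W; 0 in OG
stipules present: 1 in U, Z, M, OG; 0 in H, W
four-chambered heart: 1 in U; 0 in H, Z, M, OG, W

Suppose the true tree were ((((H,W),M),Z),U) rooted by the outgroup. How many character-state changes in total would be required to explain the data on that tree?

Map each character onto ((((H,W),M),Z),U) (rooted by OG) and count the minimum state changes it requires (Fitch parsimony):
chelicerae fused: 2; spiracle pair III lost: 2; fruit dehiscent: 1; stipules present: 1; four-chambered heart: 1.
Total tree length = 7.

7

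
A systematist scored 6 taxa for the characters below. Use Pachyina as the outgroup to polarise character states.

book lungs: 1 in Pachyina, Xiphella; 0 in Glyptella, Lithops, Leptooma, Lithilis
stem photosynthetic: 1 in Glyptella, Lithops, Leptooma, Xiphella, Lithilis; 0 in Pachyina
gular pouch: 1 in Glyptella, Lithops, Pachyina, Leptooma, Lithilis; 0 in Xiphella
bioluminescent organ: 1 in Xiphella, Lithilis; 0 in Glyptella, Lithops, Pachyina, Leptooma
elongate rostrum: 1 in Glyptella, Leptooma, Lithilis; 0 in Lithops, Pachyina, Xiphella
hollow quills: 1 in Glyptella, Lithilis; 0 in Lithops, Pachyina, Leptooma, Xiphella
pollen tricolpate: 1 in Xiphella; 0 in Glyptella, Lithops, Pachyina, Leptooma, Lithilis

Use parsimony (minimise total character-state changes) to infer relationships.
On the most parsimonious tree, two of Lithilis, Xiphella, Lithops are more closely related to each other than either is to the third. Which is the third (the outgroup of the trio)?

Xiphella

Character polarity is set by the outgroup: the derived state is whichever differs from the outgroup's state, so for book lungs, gular pouch the derived state is '0', and for the remaining characters it is '1'.
book lungs (derived state '0') is shared by Glyptella, Leptooma, Lithilis, and Lithops — a synapomorphy uniting that clade.
All ingroup taxa share the derived state '1' for stem photosynthetic; it defines the ingroup but does not resolve relationships within it.
gular pouch (derived state '0') is unique to Xiphella (autapomorphy; uninformative for grouping).
bioluminescent organ (state '1') occurs in Lithilis and Xiphella but conflicts with the nesting implied by the other characters — most parsimoniously interpreted as homoplasy.
elongate rostrum (derived state '1') is shared by Glyptella, Leptooma, and Lithilis — a synapomorphy uniting that clade.
Only Glyptella and Lithilis show the derived state '1' for hollow quills, supporting them as a clade.
pollen tricolpate (derived state '1') is unique to Xiphella (autapomorphy; uninformative for grouping).
Most parsimonious ingroup topology: ((((Glyptella,Lithilis),Leptooma),Lithops),Xiphella).
Lithops and Lithilis share a more recent common ancestor with each other than either does with Xiphella, so Xiphella is the least closely related of the three.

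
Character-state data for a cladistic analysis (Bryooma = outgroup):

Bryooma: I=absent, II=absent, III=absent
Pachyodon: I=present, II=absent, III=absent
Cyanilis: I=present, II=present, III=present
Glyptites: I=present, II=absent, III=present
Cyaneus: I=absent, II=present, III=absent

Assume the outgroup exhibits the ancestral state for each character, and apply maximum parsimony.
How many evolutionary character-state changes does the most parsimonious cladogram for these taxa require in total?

4

The outgroup has state 'absent' for every character, so 'present' is the derived state throughout.
I: derived state 'present' in Cyanilis, Glyptites, and Pachyodon only — synapomorphy for {Cyanilis, Glyptites, Pachyodon}.
II (state 'present') occurs in Cyaneus and Cyanilis but conflicts with the nesting implied by the other characters — most parsimoniously interpreted as homoplasy.
III: derived state 'present' in Cyanilis and Glyptites only — synapomorphy for {Cyanilis, Glyptites}.
Most parsimonious ingroup topology: ((Pachyodon,(Cyanilis,Glyptites)),Cyaneus).
Changes per character on this tree: I: 1; II: 2; III: 1.
Total = 4.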